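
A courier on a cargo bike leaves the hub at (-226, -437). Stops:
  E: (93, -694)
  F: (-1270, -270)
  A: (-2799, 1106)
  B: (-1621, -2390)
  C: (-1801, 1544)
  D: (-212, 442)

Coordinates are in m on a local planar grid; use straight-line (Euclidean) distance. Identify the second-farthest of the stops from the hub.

Distances from the hub ((-226, -437)):
A: 3000.2 m
C: 2530.8 m
B: 2400.0 m
F: 1057.3 m
D: 879.1 m
E: 409.6 m
The second-farthest is C at 2530.8 m.

C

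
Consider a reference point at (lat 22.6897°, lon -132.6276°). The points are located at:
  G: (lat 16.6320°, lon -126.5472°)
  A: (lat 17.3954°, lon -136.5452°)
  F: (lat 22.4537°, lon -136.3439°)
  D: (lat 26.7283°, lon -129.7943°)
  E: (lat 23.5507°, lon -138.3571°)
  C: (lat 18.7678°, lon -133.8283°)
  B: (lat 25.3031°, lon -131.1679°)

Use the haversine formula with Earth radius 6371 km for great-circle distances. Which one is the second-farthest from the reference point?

A

Distances from the reference point ((lat 22.6897°, lon -132.6276°)):
G: 926.6 km
A: 716.8 km
E: 593.6 km
D: 532.5 km
C: 453.6 km
F: 382.5 km
B: 326.2 km
The second-farthest is A at 716.8 km.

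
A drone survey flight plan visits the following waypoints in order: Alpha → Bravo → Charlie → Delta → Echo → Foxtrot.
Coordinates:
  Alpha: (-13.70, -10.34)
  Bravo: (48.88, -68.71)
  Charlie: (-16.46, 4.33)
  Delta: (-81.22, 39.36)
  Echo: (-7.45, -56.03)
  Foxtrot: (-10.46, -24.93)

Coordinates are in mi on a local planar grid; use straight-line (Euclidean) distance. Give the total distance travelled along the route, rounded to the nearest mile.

Leg distances:
Alpha→Bravo: 85.6 mi  (cumulative 85.6 mi)
Bravo→Charlie: 98.0 mi  (cumulative 183.6 mi)
Charlie→Delta: 73.6 mi  (cumulative 257.2 mi)
Delta→Echo: 120.6 mi  (cumulative 377.8 mi)
Echo→Foxtrot: 31.2 mi  (cumulative 409.0 mi)
Total route length ≈ 409 mi.

409 mi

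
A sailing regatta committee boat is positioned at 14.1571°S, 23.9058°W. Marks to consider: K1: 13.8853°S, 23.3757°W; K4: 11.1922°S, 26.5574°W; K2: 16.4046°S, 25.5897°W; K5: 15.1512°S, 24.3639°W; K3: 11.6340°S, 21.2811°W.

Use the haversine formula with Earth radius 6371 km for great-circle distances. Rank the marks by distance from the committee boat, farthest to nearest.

Distances from the committee boat:
K4 11.1922°S, 26.5574°W: 437.5 km
K3 11.6340°S, 21.2811°W: 399.5 km
K2 16.4046°S, 25.5897°W: 308.3 km
K5 15.1512°S, 24.3639°W: 121.0 km
K1 13.8853°S, 23.3757°W: 64.7 km

K4, K3, K2, K5, K1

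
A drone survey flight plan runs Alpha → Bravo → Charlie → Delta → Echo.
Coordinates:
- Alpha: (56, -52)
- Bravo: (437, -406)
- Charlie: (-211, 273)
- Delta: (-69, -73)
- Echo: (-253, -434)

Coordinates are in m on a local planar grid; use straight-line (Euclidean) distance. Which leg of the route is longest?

Leg distances:
Alpha→Bravo: 520.1 m
Bravo→Charlie: 938.6 m
Charlie→Delta: 374.0 m
Delta→Echo: 405.2 m
The longest leg is Bravo–Charlie at 938.6 m.

Bravo–Charlie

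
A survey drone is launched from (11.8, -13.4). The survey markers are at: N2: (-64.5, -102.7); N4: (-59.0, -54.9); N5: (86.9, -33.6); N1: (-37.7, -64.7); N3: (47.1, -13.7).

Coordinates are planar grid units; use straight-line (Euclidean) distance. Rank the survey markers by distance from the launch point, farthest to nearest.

Distances from the launch point:
N2 (-64.5, -102.7): 117.5
N4 (-59.0, -54.9): 82.1
N5 (86.9, -33.6): 77.8
N1 (-37.7, -64.7): 71.3
N3 (47.1, -13.7): 35.3

N2, N4, N5, N1, N3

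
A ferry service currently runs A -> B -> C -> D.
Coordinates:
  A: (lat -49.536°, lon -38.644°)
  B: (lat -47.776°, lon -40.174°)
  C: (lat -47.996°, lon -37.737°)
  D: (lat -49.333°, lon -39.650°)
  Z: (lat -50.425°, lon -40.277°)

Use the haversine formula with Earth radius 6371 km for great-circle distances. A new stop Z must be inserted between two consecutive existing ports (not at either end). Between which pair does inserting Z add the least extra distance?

Added distance for inserting Z between each consecutive pair:
A–B: 222.0 km
B–C: 438.4 km
C–D: 252.0 km
Smallest added distance is 222.0 km, inserting between A and B.

between A and B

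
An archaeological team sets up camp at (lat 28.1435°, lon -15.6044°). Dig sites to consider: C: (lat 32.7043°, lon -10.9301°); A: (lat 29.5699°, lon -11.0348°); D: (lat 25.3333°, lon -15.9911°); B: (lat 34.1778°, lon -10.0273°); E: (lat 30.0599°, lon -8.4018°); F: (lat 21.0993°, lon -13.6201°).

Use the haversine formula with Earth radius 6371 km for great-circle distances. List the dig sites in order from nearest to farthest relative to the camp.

Distances from the camp:
D (lat 25.3333°, lon -15.9911°): 314.8 km
A (lat 29.5699°, lon -11.0348°): 472.4 km
C (lat 32.7043°, lon -10.9301°): 676.6 km
E (lat 30.0599°, lon -8.4018°): 731.3 km
F (lat 21.0993°, lon -13.6201°): 808.5 km
B (lat 34.1778°, lon -10.0273°): 855.1 km

D, A, C, E, F, B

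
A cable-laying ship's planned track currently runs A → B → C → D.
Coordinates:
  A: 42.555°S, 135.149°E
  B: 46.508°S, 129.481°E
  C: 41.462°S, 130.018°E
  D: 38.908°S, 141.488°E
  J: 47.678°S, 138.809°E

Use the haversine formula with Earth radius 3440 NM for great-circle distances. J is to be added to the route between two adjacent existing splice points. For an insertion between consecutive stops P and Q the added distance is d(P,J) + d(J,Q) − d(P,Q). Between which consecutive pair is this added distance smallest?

between A and B

Added distance for inserting J between each consecutive pair:
A–B: 392.6 NM
B–C: 612.7 NM
C–D: 520.9 NM
Smallest added distance is 392.6 NM, inserting between A and B.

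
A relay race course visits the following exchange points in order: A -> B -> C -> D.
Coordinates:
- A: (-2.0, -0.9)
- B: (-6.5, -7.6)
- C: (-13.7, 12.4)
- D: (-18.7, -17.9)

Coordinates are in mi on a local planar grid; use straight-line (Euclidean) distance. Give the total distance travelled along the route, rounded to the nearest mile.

60 mi

Leg distances:
A→B: 8.1 mi  (cumulative 8.1 mi)
B→C: 21.3 mi  (cumulative 29.3 mi)
C→D: 30.7 mi  (cumulative 60.0 mi)
Total route length ≈ 60 mi.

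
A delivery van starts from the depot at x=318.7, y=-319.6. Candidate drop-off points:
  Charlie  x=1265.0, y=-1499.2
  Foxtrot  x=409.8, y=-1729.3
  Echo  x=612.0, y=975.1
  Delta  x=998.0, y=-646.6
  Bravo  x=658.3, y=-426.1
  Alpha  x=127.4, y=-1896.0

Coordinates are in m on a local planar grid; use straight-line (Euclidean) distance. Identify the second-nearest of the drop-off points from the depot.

Delta

Distance to each, sorted:
Bravo: 355.9 m
Delta: 753.9 m
Echo: 1327.5 m
Foxtrot: 1412.6 m
Charlie: 1512.3 m
Alpha: 1588.0 m
The second-nearest is Delta at 753.9 m.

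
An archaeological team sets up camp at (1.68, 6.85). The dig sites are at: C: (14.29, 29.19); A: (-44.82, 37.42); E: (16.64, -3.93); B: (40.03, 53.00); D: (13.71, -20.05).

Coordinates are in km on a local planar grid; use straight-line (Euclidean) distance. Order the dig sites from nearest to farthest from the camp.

E, C, D, A, B

Distance from the camp at (1.68, 6.85) to each:
E (16.64, -3.93): 18.4 km
C (14.29, 29.19): 25.7 km
D (13.71, -20.05): 29.5 km
A (-44.82, 37.42): 55.6 km
B (40.03, 53.00): 60.0 km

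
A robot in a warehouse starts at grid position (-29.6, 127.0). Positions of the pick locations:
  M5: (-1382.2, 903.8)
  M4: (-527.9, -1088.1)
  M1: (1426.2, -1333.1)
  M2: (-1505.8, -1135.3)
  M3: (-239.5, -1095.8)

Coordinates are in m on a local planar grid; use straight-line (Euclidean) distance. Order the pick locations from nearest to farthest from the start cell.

M3, M4, M5, M2, M1

Distance from the start cell at (-29.6, 127.0) to each:
M3 (-239.5, -1095.8): 1240.7 m
M4 (-527.9, -1088.1): 1313.3 m
M5 (-1382.2, 903.8): 1559.8 m
M2 (-1505.8, -1135.3): 1942.3 m
M1 (1426.2, -1333.1): 2061.9 m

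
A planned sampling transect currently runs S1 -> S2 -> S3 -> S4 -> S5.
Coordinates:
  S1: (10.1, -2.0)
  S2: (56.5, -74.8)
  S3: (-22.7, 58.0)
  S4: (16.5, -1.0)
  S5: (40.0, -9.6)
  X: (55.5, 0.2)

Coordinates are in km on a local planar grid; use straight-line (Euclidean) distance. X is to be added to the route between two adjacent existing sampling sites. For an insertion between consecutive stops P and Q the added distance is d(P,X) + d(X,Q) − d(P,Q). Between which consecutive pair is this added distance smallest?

between S2 and S3

Added distance for inserting X between each consecutive pair:
S1–S2: 34.1 km
S2–S3: 17.6 km
S3–S4: 65.4 km
S4–S5: 32.3 km
Smallest added distance is 17.6 km, inserting between S2 and S3.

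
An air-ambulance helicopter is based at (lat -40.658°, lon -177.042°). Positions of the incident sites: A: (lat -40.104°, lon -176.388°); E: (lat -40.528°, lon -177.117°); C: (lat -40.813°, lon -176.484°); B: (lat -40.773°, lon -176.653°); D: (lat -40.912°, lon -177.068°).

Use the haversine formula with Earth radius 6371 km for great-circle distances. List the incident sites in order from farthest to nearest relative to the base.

Distance from the base at (lat -40.658°, lon -177.042°) to each:
A (lat -40.104°, lon -176.388°): 82.8 km
C (lat -40.813°, lon -176.484°): 50.1 km
B (lat -40.773°, lon -176.653°): 35.2 km
D (lat -40.912°, lon -177.068°): 28.3 km
E (lat -40.528°, lon -177.117°): 15.8 km

A, C, B, D, E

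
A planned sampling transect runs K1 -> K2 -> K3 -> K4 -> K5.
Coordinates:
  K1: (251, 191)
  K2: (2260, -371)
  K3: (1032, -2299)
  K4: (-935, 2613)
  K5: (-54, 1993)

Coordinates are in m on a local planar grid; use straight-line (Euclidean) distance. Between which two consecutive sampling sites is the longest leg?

Leg distances:
K1→K2: 2086.1 m
K2→K3: 2285.9 m
K3→K4: 5291.2 m
K4→K5: 1077.3 m
The longest leg is K3–K4 at 5291.2 m.

K3–K4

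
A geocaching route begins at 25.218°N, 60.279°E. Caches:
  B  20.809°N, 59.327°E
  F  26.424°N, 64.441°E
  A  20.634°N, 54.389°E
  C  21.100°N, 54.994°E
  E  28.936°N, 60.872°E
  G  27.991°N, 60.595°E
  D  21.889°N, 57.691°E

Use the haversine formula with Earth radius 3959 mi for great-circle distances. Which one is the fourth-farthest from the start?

D

Distances from the start (25.218°N, 60.279°E):
A: 490.6 mi
C: 440.0 mi
B: 310.6 mi
D: 282.4 mi
F: 271.9 mi
E: 259.5 mi
G: 192.6 mi
The fourth-farthest is D at 282.4 mi.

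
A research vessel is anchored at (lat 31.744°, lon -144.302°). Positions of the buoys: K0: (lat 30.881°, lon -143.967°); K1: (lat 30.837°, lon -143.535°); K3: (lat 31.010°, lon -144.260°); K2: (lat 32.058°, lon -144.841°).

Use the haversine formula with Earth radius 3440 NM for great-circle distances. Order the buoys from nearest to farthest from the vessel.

Distance from the vessel at (lat 31.744°, lon -144.302°) to each:
K2 (lat 32.058°, lon -144.841°): 33.3 NM
K3 (lat 31.010°, lon -144.260°): 44.1 NM
K0 (lat 30.881°, lon -143.967°): 54.6 NM
K1 (lat 30.837°, lon -143.535°): 67.2 NM

K2, K3, K0, K1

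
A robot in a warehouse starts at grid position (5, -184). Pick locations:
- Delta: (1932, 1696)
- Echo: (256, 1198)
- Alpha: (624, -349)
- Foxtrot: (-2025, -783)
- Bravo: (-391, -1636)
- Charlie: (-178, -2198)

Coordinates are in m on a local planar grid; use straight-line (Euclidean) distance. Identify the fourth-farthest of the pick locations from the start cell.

Bravo

Distances from the start cell ((5, -184)):
Delta: 2692.2 m
Foxtrot: 2116.5 m
Charlie: 2022.3 m
Bravo: 1505.0 m
Echo: 1404.6 m
Alpha: 640.6 m
The fourth-farthest is Bravo at 1505.0 m.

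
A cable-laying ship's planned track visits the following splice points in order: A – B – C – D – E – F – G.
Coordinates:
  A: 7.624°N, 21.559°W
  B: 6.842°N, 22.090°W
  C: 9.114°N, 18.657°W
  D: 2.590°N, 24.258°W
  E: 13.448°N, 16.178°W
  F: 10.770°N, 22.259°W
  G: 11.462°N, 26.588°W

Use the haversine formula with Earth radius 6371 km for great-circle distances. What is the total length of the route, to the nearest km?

Leg distances:
A→B: 104.8 km  (cumulative 104.8 km)
B→C: 454.7 km  (cumulative 559.5 km)
C→D: 953.8 km  (cumulative 1513.3 km)
D→E: 1498.9 km  (cumulative 3012.2 km)
E→F: 725.0 km  (cumulative 3737.2 km)
F→G: 478.6 km  (cumulative 4215.7 km)
Total route length ≈ 4216 km.

4216 km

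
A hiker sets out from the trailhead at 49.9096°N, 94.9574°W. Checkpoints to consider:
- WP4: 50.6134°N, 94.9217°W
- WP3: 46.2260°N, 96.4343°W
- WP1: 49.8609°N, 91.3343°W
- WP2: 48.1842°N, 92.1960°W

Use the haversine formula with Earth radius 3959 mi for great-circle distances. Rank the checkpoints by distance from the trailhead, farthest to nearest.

WP3, WP2, WP1, WP4

Distances from the trailhead:
WP3 46.2260°N, 96.4343°W: 263.5 mi
WP2 48.1842°N, 92.1960°W: 172.8 mi
WP1 49.8609°N, 91.3343°W: 161.3 mi
WP4 50.6134°N, 94.9217°W: 48.7 mi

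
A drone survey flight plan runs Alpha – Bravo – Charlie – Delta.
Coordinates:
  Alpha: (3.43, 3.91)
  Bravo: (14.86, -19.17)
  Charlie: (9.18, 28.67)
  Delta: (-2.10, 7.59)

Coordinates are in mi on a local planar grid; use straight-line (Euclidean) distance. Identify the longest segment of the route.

Bravo–Charlie

Leg distances:
Alpha→Bravo: 25.8 mi
Bravo→Charlie: 48.2 mi
Charlie→Delta: 23.9 mi
The longest leg is Bravo–Charlie at 48.2 mi.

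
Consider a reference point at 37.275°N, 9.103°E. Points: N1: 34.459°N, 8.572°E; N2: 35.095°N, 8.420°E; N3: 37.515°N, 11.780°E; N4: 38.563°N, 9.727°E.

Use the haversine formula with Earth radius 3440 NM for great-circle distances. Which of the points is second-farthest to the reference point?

Distance to each, sorted:
N1: 171.0 NM
N2: 135.0 NM
N3: 128.5 NM
N4: 82.8 NM
The second-farthest is N2 at 135.0 NM.

N2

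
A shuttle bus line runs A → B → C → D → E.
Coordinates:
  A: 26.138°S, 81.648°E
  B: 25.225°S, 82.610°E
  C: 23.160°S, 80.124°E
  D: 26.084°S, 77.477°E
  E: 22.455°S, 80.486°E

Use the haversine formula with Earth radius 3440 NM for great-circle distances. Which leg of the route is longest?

D–E

Leg distances:
A→B: 75.6 NM
B→C: 184.1 NM
C→D: 227.3 NM
D→E: 273.1 NM
The longest leg is D–E at 273.1 NM.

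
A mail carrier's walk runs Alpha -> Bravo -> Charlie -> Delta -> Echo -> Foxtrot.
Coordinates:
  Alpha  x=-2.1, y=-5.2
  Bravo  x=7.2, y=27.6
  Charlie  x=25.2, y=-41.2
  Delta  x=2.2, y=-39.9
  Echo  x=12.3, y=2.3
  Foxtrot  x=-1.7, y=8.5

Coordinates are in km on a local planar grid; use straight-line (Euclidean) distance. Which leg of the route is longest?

Bravo–Charlie

Leg distances:
Alpha→Bravo: 34.1 km
Bravo→Charlie: 71.1 km
Charlie→Delta: 23.0 km
Delta→Echo: 43.4 km
Echo→Foxtrot: 15.3 km
The longest leg is Bravo–Charlie at 71.1 km.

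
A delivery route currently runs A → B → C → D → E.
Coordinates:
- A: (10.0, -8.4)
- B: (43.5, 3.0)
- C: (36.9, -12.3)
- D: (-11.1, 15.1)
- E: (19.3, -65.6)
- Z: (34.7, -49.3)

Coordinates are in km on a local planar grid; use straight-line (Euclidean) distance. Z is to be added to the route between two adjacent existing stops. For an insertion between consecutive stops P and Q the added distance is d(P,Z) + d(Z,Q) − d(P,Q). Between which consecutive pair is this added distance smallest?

Added distance for inserting Z between each consecutive pair:
A–B: 65.4 km
B–C: 73.4 km
C–D: 60.8 km
D–E: 15.2 km
Smallest added distance is 15.2 km, inserting between D and E.

between D and E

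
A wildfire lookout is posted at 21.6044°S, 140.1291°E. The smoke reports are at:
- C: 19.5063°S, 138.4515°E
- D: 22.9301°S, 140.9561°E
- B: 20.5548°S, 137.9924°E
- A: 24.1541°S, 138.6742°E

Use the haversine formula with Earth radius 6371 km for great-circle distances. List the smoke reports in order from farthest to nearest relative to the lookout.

Distance from the lookout at 21.6044°S, 140.1291°E to each:
A 24.1541°S, 138.6742°E: 320.3 km
C 19.5063°S, 138.4515°E: 291.4 km
B 20.5548°S, 137.9924°E: 250.5 km
D 22.9301°S, 140.9561°E: 170.2 km

A, C, B, D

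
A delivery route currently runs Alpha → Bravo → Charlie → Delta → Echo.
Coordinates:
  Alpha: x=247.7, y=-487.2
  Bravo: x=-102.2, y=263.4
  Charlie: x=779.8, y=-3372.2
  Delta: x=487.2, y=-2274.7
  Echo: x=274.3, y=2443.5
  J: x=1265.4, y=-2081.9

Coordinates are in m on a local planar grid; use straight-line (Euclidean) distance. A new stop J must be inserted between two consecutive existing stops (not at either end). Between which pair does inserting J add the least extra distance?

Added distance for inserting J between each consecutive pair:
Alpha–Bravo: 3778.5 m
Bravo–Charlie: 352.5 m
Charlie–Delta: 1044.5 m
Delta–Echo: 711.4 m
Smallest added distance is 352.5 m, inserting between Bravo and Charlie.

between Bravo and Charlie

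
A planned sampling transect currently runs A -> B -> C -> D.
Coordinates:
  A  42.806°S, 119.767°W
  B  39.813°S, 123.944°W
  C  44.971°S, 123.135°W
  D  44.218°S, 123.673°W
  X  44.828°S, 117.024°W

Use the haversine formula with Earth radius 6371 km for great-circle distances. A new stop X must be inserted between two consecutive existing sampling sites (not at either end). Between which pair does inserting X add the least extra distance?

Added distance for inserting X between each consecutive pair:
A–B: 628.6 km
B–C: 700.2 km
C–D: 918.9 km
Smallest added distance is 628.6 km, inserting between A and B.

between A and B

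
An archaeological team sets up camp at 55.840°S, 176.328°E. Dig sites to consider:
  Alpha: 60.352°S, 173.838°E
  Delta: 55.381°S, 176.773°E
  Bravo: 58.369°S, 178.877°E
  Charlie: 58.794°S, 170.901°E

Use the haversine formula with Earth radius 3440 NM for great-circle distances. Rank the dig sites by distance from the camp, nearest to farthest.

Distance from the camp at 55.840°S, 176.328°E to each:
Delta 55.381°S, 176.773°E: 31.4 NM
Bravo 58.369°S, 178.877°E: 173.1 NM
Charlie 58.794°S, 170.901°E: 249.7 NM
Alpha 60.352°S, 173.838°E: 282.1 NM

Delta, Bravo, Charlie, Alpha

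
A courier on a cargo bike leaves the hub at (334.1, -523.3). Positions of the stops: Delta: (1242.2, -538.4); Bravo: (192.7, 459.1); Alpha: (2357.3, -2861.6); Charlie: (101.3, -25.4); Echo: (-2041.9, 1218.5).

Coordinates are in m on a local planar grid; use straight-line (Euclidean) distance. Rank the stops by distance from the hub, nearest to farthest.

Charlie, Delta, Bravo, Echo, Alpha

Distances from the hub:
Charlie (101.3, -25.4): 549.6 m
Delta (1242.2, -538.4): 908.2 m
Bravo (192.7, 459.1): 992.5 m
Echo (-2041.9, 1218.5): 2946.1 m
Alpha (2357.3, -2861.6): 3092.1 m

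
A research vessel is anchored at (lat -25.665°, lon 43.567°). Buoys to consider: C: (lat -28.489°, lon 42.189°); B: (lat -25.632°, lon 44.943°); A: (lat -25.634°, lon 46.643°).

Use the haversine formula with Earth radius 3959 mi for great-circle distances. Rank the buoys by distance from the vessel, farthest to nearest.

C, A, B

Computing each great-circle distance from (lat -25.665°, lon 43.567°):
C (lat -28.489°, lon 42.189°): 212.7 mi
A (lat -25.634°, lon 46.643°): 191.6 mi
B (lat -25.632°, lon 44.943°): 85.7 mi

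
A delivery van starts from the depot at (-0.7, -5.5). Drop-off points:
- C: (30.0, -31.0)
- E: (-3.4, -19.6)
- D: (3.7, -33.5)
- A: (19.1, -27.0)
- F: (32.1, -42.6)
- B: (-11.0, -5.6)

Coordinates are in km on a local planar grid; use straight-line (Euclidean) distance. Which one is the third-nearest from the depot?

D

Distance to each, sorted:
B: 10.3 km
E: 14.4 km
D: 28.3 km
A: 29.2 km
C: 39.9 km
F: 49.5 km
The third-nearest is D at 28.3 km.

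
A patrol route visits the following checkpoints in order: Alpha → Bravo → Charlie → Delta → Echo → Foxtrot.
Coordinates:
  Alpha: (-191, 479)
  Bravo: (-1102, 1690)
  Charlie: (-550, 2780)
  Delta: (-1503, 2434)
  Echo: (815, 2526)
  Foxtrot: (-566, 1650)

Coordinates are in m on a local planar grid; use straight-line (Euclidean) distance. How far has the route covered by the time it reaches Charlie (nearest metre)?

Leg distances:
Alpha→Bravo: 1515.4 m  (cumulative 1515.4 m)
Bravo→Charlie: 1221.8 m  (cumulative 2737.2 m)
Cumulative distance at Charlie ≈ 2737 m.

2737 m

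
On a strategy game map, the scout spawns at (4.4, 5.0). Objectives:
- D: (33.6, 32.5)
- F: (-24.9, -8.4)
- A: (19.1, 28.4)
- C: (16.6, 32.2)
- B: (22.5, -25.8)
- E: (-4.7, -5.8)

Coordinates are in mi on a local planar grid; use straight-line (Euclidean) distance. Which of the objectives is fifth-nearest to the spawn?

Distance to each, sorted:
E: 14.1 mi
A: 27.6 mi
C: 29.8 mi
F: 32.2 mi
B: 35.7 mi
D: 40.1 mi
The fifth-nearest is B at 35.7 mi.

B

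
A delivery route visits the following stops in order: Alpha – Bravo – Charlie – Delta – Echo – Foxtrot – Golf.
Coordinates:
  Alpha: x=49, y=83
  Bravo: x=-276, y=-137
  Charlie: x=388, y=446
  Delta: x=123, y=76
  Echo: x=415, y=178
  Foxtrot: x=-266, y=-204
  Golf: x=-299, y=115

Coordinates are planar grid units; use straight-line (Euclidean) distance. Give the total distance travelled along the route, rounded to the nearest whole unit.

3142

Leg distances:
Alpha→Bravo: 392.5  (cumulative 392.5)
Bravo→Charlie: 883.6  (cumulative 1276.1)
Charlie→Delta: 455.1  (cumulative 1731.2)
Delta→Echo: 309.3  (cumulative 2040.5)
Echo→Foxtrot: 780.8  (cumulative 2821.3)
Foxtrot→Golf: 320.7  (cumulative 3142.0)
Total route length ≈ 3142.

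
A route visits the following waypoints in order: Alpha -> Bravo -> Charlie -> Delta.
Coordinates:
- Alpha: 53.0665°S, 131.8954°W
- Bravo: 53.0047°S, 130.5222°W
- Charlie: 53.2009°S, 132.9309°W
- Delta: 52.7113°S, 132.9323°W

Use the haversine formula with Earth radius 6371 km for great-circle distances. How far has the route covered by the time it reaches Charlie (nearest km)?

254 km

Leg distances:
Alpha→Bravo: 92.1 km  (cumulative 92.1 km)
Bravo→Charlie: 162.3 km  (cumulative 254.3 km)
Cumulative distance at Charlie ≈ 254 km.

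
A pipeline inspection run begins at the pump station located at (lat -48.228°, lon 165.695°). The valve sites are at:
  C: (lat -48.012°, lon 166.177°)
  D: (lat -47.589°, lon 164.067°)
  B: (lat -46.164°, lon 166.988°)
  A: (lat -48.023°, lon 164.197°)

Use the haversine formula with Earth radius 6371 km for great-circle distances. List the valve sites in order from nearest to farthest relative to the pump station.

Distance from the pump station at (lat -48.228°, lon 165.695°) to each:
C (lat -48.012°, lon 166.177°): 43.1 km
A (lat -48.023°, lon 164.197°): 113.5 km
D (lat -47.589°, lon 164.067°): 140.6 km
B (lat -46.164°, lon 166.988°): 249.4 km

C, A, D, B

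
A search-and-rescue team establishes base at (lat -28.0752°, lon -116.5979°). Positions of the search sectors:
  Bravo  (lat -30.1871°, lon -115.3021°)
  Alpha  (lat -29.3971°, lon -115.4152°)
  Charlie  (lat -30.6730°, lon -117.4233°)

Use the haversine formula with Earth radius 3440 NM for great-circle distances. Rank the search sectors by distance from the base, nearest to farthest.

Distances from the base:
Alpha (lat -29.3971°, lon -115.4152°): 100.9 NM
Bravo (lat -30.1871°, lon -115.3021°): 143.9 NM
Charlie (lat -30.6730°, lon -117.4233°): 161.8 NM

Alpha, Bravo, Charlie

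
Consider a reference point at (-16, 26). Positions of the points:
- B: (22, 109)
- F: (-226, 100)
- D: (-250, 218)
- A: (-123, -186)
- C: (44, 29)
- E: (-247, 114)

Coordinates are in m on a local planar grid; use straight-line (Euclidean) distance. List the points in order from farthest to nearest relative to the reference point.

D, E, A, F, B, C

Computing each straight-line distance from (-16, 26):
D (-250, 218): 302.7 m
E (-247, 114): 247.2 m
A (-123, -186): 237.5 m
F (-226, 100): 222.7 m
B (22, 109): 91.3 m
C (44, 29): 60.1 m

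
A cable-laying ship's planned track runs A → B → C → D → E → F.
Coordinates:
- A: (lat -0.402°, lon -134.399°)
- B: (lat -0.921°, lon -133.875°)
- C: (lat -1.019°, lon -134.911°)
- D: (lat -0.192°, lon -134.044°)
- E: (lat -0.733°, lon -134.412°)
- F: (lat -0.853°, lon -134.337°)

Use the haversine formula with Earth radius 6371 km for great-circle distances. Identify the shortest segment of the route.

Leg distances:
A→B: 82.0 km
B→C: 115.7 km
C→D: 133.2 km
D→E: 72.8 km
E→F: 15.7 km
The shortest leg is E–F at 15.7 km.

E–F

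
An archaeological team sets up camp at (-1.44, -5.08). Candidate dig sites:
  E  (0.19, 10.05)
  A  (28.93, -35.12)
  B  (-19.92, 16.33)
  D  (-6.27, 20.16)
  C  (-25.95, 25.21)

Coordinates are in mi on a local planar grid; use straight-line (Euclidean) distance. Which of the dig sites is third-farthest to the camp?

B

Distances from the camp ((-1.44, -5.08)):
A: 42.7 mi
C: 39.0 mi
B: 28.3 mi
D: 25.7 mi
E: 15.2 mi
The third-farthest is B at 28.3 mi.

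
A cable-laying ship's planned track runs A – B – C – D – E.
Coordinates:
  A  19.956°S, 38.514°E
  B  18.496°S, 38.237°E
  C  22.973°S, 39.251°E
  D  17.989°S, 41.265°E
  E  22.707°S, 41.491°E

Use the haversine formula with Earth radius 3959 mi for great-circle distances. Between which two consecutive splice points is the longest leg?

Leg distances:
A→B: 102.5 mi
B→C: 316.2 mi
C→D: 368.2 mi
D→E: 326.3 mi
The longest leg is C–D at 368.2 mi.

C–D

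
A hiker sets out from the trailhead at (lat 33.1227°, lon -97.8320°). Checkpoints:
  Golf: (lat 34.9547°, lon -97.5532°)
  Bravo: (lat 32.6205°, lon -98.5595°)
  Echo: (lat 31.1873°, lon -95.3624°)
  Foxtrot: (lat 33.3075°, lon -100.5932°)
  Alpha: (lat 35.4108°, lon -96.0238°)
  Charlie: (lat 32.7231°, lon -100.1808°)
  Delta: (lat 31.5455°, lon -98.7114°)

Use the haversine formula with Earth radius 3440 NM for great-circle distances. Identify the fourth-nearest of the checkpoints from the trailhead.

Charlie

Distance to each, sorted:
Bravo: 47.5 NM
Delta: 104.7 NM
Golf: 110.9 NM
Charlie: 120.8 NM
Foxtrot: 139.1 NM
Alpha: 164.1 NM
Echo: 171.0 NM
The fourth-nearest is Charlie at 120.8 NM.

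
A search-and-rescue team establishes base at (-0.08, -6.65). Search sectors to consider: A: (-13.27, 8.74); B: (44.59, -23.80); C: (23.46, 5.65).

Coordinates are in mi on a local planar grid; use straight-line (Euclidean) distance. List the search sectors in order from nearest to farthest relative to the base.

Computing each straight-line distance from (-0.08, -6.65):
A (-13.27, 8.74): 20.3 mi
C (23.46, 5.65): 26.6 mi
B (44.59, -23.80): 47.8 mi

A, C, B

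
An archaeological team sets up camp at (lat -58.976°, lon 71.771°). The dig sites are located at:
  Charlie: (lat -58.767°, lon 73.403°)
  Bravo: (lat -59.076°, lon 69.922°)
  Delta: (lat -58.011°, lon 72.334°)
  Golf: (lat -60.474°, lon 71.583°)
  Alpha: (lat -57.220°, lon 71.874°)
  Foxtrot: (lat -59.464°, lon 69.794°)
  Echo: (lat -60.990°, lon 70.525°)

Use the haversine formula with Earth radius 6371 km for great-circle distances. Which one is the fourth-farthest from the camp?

Foxtrot

Distances from the camp ((lat -58.976°, lon 71.771°)):
Echo: 234.4 km
Alpha: 195.4 km
Golf: 166.9 km
Foxtrot: 124.9 km
Delta: 112.2 km
Bravo: 106.4 km
Charlie: 96.6 km
The fourth-farthest is Foxtrot at 124.9 km.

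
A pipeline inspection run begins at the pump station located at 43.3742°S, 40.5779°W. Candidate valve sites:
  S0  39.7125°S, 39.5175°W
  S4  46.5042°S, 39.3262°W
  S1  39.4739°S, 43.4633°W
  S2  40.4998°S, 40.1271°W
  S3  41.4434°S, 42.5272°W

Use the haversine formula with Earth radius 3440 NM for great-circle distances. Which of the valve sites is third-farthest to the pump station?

S4

Distances from the pump station (43.3742°S, 40.5779°W):
S1: 267.7 NM
S0: 224.9 NM
S4: 195.3 NM
S2: 173.7 NM
S3: 144.6 NM
The third-farthest is S4 at 195.3 NM.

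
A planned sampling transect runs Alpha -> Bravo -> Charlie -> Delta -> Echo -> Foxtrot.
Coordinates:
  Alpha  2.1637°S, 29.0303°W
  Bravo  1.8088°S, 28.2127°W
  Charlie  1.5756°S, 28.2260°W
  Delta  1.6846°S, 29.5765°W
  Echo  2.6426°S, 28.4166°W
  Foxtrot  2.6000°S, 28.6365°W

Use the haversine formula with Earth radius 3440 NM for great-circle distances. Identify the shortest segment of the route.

Leg distances:
Alpha→Bravo: 53.5 NM
Bravo→Charlie: 14.0 NM
Charlie→Delta: 81.3 NM
Delta→Echo: 90.3 NM
Echo→Foxtrot: 13.4 NM
The shortest leg is Echo–Foxtrot at 13.4 NM.

Echo–Foxtrot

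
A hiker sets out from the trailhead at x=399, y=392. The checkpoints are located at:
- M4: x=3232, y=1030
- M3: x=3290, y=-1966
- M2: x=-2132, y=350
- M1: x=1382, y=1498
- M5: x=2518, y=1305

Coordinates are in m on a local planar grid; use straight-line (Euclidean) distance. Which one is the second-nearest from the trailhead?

Distances from the trailhead (x=399, y=392):
M1: 1479.7 m
M5: 2307.3 m
M2: 2531.3 m
M4: 2904.0 m
M3: 3730.7 m
The second-nearest is M5 at 2307.3 m.

M5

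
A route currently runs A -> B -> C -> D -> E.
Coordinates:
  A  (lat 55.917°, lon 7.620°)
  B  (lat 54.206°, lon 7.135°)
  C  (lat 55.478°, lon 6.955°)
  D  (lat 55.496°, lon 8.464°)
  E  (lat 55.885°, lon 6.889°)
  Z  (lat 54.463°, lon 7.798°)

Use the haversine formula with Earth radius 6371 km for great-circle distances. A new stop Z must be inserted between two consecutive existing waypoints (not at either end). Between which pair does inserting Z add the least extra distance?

Added distance for inserting Z between each consecutive pair:
A–B: 20.9 km
B–C: 34.7 km
C–D: 152.4 km
D–E: 183.0 km
Smallest added distance is 20.9 km, inserting between A and B.

between A and B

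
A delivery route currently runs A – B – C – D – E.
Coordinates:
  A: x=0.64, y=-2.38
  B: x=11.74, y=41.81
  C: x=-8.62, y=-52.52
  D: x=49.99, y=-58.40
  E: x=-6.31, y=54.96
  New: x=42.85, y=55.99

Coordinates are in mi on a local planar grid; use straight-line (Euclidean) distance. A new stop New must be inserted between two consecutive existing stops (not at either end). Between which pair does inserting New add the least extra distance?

Added distance for inserting New between each consecutive pair:
A–B: 60.7 mi
B–C: 57.8 mi
C–D: 175.8 mi
D–E: 37.2 mi
Smallest added distance is 37.2 mi, inserting between D and E.

between D and E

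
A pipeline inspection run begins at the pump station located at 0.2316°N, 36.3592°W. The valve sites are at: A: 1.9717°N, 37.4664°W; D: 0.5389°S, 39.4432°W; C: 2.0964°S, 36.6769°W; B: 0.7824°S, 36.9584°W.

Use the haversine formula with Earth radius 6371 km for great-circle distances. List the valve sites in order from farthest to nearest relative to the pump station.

D, C, A, B

Computing each great-circle distance from 0.2316°N, 36.3592°W:
D 0.5389°S, 39.4432°W: 353.5 km
C 2.0964°S, 36.6769°W: 261.3 km
A 1.9717°N, 37.4664°W: 229.3 km
B 0.7824°S, 36.9584°W: 131.0 km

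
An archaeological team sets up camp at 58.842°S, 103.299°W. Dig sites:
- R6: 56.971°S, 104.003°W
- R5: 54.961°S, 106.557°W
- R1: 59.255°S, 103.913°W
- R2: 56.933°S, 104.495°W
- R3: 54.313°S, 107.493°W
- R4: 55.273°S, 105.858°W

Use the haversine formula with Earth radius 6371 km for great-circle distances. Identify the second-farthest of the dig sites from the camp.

R5

Distances from the camp (58.842°S, 103.299°W):
R3: 565.1 km
R5: 474.6 km
R4: 425.9 km
R2: 223.7 km
R6: 212.2 km
R1: 57.8 km
The second-farthest is R5 at 474.6 km.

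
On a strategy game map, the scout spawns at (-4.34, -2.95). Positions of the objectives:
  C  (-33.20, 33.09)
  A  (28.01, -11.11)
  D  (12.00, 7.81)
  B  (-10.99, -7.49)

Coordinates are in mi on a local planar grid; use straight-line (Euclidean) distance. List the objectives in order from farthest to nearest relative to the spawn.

Distances from the spawn:
C (-33.20, 33.09): 46.2 mi
A (28.01, -11.11): 33.4 mi
D (12.00, 7.81): 19.6 mi
B (-10.99, -7.49): 8.1 mi

C, A, D, B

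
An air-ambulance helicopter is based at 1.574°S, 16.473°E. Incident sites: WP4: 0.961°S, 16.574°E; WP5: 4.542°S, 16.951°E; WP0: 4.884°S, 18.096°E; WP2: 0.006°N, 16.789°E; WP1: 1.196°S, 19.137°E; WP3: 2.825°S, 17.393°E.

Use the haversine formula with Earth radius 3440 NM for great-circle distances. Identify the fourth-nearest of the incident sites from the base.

WP1

Distance to each, sorted:
WP4: 37.3 NM
WP3: 93.2 NM
WP2: 96.7 NM
WP1: 161.5 NM
WP5: 180.5 NM
WP0: 221.3 NM
The fourth-nearest is WP1 at 161.5 NM.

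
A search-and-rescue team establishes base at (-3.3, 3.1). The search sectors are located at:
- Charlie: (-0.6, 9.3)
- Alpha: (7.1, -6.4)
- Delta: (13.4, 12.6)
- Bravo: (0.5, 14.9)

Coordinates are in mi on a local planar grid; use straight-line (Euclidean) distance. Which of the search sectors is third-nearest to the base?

Distance to each, sorted:
Charlie: 6.8 mi
Bravo: 12.4 mi
Alpha: 14.1 mi
Delta: 19.2 mi
The third-nearest is Alpha at 14.1 mi.

Alpha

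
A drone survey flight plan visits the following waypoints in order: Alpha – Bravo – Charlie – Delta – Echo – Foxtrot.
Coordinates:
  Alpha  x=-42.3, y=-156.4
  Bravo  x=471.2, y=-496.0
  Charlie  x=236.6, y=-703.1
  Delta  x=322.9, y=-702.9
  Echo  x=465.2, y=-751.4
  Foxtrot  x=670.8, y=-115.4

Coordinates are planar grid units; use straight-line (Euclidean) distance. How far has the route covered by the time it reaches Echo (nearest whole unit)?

1165

Leg distances:
Alpha→Bravo: 615.6  (cumulative 615.6)
Bravo→Charlie: 312.9  (cumulative 928.6)
Charlie→Delta: 86.3  (cumulative 1014.9)
Delta→Echo: 150.3  (cumulative 1165.2)
Cumulative distance at Echo ≈ 1165.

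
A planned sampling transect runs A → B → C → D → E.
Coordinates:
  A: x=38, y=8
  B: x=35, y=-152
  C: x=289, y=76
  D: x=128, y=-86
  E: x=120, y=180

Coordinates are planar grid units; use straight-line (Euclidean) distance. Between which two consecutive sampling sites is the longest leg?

B–C

Leg distances:
A→B: 160.0
B→C: 341.3
C→D: 228.4
D→E: 266.1
The longest leg is B–C at 341.3.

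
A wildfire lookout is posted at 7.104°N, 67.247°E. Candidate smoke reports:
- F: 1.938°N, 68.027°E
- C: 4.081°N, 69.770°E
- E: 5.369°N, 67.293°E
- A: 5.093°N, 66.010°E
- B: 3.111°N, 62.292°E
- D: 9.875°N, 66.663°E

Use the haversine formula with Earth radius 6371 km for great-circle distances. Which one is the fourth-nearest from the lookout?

Distances from the lookout (7.104°N, 67.247°E):
E: 193.0 km
A: 262.1 km
D: 314.7 km
C: 437.0 km
F: 580.9 km
B: 705.8 km
The fourth-nearest is C at 437.0 km.

C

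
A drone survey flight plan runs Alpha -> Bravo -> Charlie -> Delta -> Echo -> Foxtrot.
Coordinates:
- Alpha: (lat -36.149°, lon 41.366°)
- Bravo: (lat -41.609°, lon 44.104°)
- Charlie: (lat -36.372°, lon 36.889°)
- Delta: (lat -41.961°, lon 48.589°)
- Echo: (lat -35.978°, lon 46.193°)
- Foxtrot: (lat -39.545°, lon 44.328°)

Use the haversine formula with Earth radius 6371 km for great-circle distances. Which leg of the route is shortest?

Echo–Foxtrot

Leg distances:
Alpha→Bravo: 651.6 km
Bravo→Charlie: 852.6 km
Charlie→Delta: 1183.1 km
Delta→Echo: 696.7 km
Echo→Foxtrot: 429.2 km
The shortest leg is Echo–Foxtrot at 429.2 km.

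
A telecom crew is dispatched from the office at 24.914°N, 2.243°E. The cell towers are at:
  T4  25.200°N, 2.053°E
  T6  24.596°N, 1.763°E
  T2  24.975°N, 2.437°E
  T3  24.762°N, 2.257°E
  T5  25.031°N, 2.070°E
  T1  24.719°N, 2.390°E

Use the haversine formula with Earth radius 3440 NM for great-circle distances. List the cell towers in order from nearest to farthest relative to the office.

Computing each great-circle distance from 24.914°N, 2.243°E:
T3 24.762°N, 2.257°E: 9.2 NM
T2 24.975°N, 2.437°E: 11.2 NM
T5 25.031°N, 2.070°E: 11.7 NM
T1 24.719°N, 2.390°E: 14.2 NM
T4 25.200°N, 2.053°E: 20.0 NM
T6 24.596°N, 1.763°E: 32.4 NM

T3, T2, T5, T1, T4, T6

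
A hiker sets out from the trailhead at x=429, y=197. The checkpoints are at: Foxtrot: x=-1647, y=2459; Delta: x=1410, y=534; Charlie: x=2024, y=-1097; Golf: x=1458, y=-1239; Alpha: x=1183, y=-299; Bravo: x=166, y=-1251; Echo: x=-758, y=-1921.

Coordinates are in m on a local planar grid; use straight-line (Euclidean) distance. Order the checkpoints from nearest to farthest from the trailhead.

Distance from the trailhead at x=429, y=197 to each:
Alpha x=1183, y=-299: 902.5 m
Delta x=1410, y=534: 1037.3 m
Bravo x=166, y=-1251: 1471.7 m
Golf x=1458, y=-1239: 1766.6 m
Charlie x=2024, y=-1097: 2053.9 m
Echo x=-758, y=-1921: 2427.9 m
Foxtrot x=-1647, y=2459: 3070.2 m

Alpha, Delta, Bravo, Golf, Charlie, Echo, Foxtrot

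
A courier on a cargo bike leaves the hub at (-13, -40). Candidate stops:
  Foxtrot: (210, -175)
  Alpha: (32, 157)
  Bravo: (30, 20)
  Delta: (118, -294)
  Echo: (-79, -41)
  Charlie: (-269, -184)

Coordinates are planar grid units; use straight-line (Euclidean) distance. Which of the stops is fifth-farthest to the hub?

Distances from the hub ((-13, -40)):
Charlie: 293.7
Delta: 285.8
Foxtrot: 260.7
Alpha: 202.1
Bravo: 73.8
Echo: 66.0
The fifth-farthest is Bravo at 73.8.

Bravo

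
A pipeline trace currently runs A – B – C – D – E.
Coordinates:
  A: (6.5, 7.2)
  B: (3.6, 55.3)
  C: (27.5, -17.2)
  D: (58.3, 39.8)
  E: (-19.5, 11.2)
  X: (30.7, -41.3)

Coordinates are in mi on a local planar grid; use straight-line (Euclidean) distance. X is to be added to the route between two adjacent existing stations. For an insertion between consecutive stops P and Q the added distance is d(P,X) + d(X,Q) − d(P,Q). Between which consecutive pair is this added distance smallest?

between C and D

Added distance for inserting X between each consecutive pair:
A–B: 106.3 mi
B–C: 48.3 mi
C–D: 45.2 mi
D–E: 75.4 mi
Smallest added distance is 45.2 mi, inserting between C and D.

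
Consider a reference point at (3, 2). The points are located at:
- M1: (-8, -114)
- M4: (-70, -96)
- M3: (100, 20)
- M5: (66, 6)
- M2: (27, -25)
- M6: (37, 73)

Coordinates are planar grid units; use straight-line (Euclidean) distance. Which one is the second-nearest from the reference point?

M5

Distance to each, sorted:
M2: 36.1
M5: 63.1
M6: 78.7
M3: 98.7
M1: 116.5
M4: 122.2
The second-nearest is M5 at 63.1.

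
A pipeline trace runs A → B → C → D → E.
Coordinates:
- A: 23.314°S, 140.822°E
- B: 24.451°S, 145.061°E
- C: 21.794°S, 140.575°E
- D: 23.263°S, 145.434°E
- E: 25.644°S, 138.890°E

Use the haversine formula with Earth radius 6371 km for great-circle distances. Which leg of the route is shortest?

A–B

Leg distances:
A→B: 449.1 km
B→C: 545.6 km
C→D: 525.1 km
D→E: 713.2 km
The shortest leg is A–B at 449.1 km.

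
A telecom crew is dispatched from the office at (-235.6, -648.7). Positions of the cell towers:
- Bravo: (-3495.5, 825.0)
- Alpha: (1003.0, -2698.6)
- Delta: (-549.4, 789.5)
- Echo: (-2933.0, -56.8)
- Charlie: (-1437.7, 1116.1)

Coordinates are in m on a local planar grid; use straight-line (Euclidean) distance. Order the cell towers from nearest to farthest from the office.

Delta, Charlie, Alpha, Echo, Bravo

Distance from the office at (-235.6, -648.7) to each:
Delta (-549.4, 789.5): 1472.0 m
Charlie (-1437.7, 1116.1): 2135.3 m
Alpha (1003.0, -2698.6): 2395.0 m
Echo (-2933.0, -56.8): 2761.6 m
Bravo (-3495.5, 825.0): 3577.5 m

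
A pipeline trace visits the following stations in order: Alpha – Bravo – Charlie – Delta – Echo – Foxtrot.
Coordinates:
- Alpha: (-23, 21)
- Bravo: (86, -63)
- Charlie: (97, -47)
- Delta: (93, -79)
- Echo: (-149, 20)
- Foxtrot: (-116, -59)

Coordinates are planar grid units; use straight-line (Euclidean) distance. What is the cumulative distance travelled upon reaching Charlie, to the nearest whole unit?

157

Leg distances:
Alpha→Bravo: 137.6  (cumulative 137.6)
Bravo→Charlie: 19.4  (cumulative 157.0)
Cumulative distance at Charlie ≈ 157.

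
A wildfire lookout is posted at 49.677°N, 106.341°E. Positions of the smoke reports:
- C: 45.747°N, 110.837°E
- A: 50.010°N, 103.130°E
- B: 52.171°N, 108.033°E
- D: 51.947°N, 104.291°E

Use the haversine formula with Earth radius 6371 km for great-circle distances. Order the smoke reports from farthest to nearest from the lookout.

Distance from the lookout at 49.677°N, 106.341°E to each:
C 45.747°N, 110.837°E: 551.3 km
B 52.171°N, 108.033°E: 301.6 km
D 51.947°N, 104.291°E: 290.6 km
A 50.010°N, 103.130°E: 233.2 km

C, B, D, A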